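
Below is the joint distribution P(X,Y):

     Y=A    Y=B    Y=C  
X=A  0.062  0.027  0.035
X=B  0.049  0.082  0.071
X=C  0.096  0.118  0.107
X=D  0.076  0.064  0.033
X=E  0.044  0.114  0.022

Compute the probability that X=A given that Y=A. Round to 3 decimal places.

0.190

P(Y=A) = 0.062 + 0.049 + 0.096 + 0.076 + 0.044 = 0.327.
P(X=A | Y=A) = 0.062/0.327 = 0.190.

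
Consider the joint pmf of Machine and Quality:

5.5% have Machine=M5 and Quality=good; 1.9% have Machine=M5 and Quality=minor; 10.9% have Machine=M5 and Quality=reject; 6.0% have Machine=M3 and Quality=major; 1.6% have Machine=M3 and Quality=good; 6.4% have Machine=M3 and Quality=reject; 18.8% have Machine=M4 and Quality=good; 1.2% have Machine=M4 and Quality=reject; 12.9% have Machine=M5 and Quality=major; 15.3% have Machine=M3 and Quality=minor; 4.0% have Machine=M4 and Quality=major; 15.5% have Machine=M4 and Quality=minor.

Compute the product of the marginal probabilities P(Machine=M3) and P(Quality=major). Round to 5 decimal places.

0.06710

P(Machine=M3) = 0.016 + 0.153 + 0.060 + 0.064 = 0.293.
P(Quality=major) = 0.060 + 0.040 + 0.129 = 0.229.
Product: 0.293 × 0.229 = 0.06710.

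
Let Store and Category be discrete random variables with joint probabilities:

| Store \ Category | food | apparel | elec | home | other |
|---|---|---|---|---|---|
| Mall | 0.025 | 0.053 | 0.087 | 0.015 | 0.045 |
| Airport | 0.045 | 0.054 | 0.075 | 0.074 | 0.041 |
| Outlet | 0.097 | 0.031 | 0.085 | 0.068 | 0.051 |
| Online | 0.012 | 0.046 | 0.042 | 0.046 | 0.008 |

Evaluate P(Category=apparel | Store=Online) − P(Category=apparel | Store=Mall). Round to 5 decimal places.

P(Store=Online) = 0.012 + 0.046 + 0.042 + 0.046 + 0.008 = 0.154; P(Category=apparel | Store=Online) = 0.046/0.154 = 0.298701.
P(Store=Mall) = 0.025 + 0.053 + 0.087 + 0.015 + 0.045 = 0.225; P(Category=apparel | Store=Mall) = 0.053/0.225 = 0.235556.
Difference = 0.06315.

0.06315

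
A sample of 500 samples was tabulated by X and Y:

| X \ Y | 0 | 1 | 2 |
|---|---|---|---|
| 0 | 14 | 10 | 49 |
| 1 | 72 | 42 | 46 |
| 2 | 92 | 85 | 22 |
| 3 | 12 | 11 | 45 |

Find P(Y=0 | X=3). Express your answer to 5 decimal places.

0.17647

Total with X=3: 12 + 11 + 45 = 68.
P(Y=0 | X=3) = 12/68 = 0.17647.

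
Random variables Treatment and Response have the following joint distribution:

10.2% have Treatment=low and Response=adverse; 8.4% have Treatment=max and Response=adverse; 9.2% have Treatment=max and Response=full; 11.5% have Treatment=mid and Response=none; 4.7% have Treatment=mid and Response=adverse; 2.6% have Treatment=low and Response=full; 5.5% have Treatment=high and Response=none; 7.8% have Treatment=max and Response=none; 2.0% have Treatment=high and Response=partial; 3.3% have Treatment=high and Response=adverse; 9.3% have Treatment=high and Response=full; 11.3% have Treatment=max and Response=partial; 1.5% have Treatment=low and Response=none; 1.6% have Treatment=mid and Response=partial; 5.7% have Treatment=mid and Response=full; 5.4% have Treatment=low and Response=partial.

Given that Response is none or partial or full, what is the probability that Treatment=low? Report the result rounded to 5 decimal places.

P(Response=none) = 0.015 + 0.115 + 0.055 + 0.078 = 0.263.
P(Response=partial) = 0.054 + 0.016 + 0.020 + 0.113 = 0.203.
P(Response=full) = 0.026 + 0.057 + 0.093 + 0.092 = 0.268.
P(Response ∈ {none, partial, full}) = 0.263 + 0.203 + 0.268 = 0.734; P(Treatment=low, Response ∈ {none, partial, full}) = 0.015 + 0.054 + 0.026 = 0.095.
P(Treatment=low | Response ∈ {none, partial, full}) = 0.095/0.734 = 0.12943.

0.12943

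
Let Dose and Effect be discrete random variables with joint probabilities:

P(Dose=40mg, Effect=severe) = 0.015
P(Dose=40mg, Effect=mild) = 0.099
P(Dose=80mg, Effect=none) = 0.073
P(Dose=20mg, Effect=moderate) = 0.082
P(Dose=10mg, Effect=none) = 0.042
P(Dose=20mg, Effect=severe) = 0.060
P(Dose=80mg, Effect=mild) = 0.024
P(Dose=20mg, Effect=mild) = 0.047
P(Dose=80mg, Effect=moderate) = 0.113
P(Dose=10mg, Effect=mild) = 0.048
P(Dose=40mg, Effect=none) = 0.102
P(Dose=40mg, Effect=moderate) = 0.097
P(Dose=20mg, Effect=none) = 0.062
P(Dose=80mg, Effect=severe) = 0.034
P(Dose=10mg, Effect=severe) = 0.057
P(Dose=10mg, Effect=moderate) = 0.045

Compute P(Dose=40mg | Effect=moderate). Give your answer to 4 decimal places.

0.2878

P(Effect=moderate) = 0.045 + 0.082 + 0.097 + 0.113 = 0.337.
P(Dose=40mg | Effect=moderate) = 0.097/0.337 = 0.2878.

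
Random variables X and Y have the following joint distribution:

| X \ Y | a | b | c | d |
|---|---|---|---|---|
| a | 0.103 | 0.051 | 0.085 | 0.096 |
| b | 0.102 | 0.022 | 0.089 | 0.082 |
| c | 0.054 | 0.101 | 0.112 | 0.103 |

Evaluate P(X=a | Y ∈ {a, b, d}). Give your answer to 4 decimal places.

0.3501

P(Y=a) = 0.103 + 0.102 + 0.054 = 0.259.
P(Y=b) = 0.051 + 0.022 + 0.101 = 0.174.
P(Y=d) = 0.096 + 0.082 + 0.103 = 0.281.
P(Y ∈ {a, b, d}) = 0.259 + 0.174 + 0.281 = 0.714; P(X=a, Y ∈ {a, b, d}) = 0.103 + 0.051 + 0.096 = 0.250.
P(X=a | Y ∈ {a, b, d}) = 0.250/0.714 = 0.3501.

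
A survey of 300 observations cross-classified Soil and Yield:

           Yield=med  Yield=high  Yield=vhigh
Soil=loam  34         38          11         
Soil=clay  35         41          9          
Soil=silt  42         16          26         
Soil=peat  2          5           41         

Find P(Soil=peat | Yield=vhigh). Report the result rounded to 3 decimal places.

0.471

Total with Yield=vhigh: 11 + 9 + 26 + 41 = 87.
P(Soil=peat | Yield=vhigh) = 41/87 = 0.471.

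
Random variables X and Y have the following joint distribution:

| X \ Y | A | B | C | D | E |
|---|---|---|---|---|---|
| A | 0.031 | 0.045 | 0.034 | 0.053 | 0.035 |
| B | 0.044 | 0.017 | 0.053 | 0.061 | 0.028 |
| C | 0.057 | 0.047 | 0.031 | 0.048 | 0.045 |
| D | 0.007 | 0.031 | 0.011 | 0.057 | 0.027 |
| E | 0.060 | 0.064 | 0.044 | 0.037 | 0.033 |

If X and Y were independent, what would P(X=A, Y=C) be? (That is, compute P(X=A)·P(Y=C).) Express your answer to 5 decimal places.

0.03425

P(X=A) = 0.031 + 0.045 + 0.034 + 0.053 + 0.035 = 0.198.
P(Y=C) = 0.034 + 0.053 + 0.031 + 0.011 + 0.044 = 0.173.
Product: 0.198 × 0.173 = 0.03425.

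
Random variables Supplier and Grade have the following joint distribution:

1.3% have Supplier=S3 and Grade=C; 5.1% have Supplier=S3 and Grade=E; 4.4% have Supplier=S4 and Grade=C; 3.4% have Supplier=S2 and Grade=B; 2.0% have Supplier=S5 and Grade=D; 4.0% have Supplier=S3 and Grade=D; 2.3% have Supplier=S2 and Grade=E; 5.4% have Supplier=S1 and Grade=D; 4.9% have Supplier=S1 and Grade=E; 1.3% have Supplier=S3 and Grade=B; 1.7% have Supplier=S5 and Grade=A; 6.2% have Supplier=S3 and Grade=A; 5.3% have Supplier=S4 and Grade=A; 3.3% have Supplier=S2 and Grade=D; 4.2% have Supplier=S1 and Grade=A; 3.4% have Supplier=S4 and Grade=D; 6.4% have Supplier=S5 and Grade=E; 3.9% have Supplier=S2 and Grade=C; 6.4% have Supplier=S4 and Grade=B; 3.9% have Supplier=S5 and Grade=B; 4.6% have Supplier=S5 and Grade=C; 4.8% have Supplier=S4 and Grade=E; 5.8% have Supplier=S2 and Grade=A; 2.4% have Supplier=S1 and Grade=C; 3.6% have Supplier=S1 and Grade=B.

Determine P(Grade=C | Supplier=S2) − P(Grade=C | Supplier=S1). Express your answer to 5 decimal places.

0.09148

P(Supplier=S2) = 0.058 + 0.034 + 0.039 + 0.033 + 0.023 = 0.187; P(Grade=C | Supplier=S2) = 0.039/0.187 = 0.208556.
P(Supplier=S1) = 0.042 + 0.036 + 0.024 + 0.054 + 0.049 = 0.205; P(Grade=C | Supplier=S1) = 0.024/0.205 = 0.117073.
Difference = 0.09148.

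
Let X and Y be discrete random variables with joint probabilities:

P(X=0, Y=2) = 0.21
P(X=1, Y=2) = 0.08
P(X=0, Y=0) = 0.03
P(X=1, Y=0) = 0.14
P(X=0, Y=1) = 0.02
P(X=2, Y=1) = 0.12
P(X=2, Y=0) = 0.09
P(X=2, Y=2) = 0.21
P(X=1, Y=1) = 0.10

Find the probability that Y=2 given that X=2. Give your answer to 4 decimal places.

0.5000

P(X=2) = 0.09 + 0.12 + 0.21 = 0.42.
P(Y=2 | X=2) = 0.21/0.42 = 0.5000.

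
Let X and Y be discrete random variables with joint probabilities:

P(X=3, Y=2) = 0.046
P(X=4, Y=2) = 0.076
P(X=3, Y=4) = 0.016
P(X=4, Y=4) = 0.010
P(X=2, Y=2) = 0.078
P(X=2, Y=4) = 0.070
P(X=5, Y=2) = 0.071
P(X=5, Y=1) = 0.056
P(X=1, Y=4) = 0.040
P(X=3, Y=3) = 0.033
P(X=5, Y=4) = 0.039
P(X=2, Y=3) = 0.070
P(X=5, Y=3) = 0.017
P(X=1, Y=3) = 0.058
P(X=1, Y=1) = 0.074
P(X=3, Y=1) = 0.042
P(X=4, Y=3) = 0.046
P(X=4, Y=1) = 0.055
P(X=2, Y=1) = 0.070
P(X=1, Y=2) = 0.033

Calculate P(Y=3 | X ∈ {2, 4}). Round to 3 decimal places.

0.244

P(X=2) = 0.070 + 0.078 + 0.070 + 0.070 = 0.288.
P(X=4) = 0.055 + 0.076 + 0.046 + 0.010 = 0.187.
P(X ∈ {2, 4}) = 0.288 + 0.187 = 0.475; P(Y=3, X ∈ {2, 4}) = 0.070 + 0.046 = 0.116.
P(Y=3 | X ∈ {2, 4}) = 0.116/0.475 = 0.244.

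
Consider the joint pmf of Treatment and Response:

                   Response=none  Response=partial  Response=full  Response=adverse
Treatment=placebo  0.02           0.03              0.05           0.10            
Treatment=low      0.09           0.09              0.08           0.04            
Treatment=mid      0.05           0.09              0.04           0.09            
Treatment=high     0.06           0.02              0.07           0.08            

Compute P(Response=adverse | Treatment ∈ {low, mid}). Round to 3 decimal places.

0.228

P(Treatment=low) = 0.09 + 0.09 + 0.08 + 0.04 = 0.30.
P(Treatment=mid) = 0.05 + 0.09 + 0.04 + 0.09 = 0.27.
P(Treatment ∈ {low, mid}) = 0.30 + 0.27 = 0.57; P(Response=adverse, Treatment ∈ {low, mid}) = 0.04 + 0.09 = 0.13.
P(Response=adverse | Treatment ∈ {low, mid}) = 0.13/0.57 = 0.228.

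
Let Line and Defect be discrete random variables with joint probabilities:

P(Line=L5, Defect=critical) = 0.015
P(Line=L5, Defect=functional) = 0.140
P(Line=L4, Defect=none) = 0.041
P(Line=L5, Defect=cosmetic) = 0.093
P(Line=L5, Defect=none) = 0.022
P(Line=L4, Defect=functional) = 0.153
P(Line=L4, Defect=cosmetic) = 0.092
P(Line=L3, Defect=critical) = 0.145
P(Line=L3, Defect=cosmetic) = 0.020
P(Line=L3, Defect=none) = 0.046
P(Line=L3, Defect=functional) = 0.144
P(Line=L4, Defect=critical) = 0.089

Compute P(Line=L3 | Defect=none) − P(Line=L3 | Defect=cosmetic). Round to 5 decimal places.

0.32446

P(Defect=none) = 0.046 + 0.041 + 0.022 = 0.109; P(Line=L3 | Defect=none) = 0.046/0.109 = 0.422018.
P(Defect=cosmetic) = 0.020 + 0.092 + 0.093 = 0.205; P(Line=L3 | Defect=cosmetic) = 0.020/0.205 = 0.097561.
Difference = 0.32446.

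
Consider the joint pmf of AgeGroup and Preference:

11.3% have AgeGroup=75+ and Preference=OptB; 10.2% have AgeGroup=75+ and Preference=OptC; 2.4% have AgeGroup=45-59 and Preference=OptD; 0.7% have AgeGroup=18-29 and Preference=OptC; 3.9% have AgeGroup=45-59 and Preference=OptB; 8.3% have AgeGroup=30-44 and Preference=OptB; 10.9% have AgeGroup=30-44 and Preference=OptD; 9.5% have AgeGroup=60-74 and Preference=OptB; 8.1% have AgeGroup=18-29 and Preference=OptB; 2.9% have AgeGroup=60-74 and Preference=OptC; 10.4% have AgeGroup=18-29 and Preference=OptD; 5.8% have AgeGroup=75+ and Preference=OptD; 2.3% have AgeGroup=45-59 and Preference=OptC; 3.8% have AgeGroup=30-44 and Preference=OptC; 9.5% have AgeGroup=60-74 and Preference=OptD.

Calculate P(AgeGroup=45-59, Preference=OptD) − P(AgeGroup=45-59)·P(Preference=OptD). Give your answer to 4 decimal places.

P(AgeGroup=45-59) = 0.039 + 0.023 + 0.024 = 0.086.
P(Preference=OptD) = 0.104 + 0.109 + 0.024 + 0.095 + 0.058 = 0.390.
P(AgeGroup=45-59, Preference=OptD) − P(AgeGroup=45-59)P(Preference=OptD) = 0.024 − 0.086×0.390 = -0.0095.

-0.0095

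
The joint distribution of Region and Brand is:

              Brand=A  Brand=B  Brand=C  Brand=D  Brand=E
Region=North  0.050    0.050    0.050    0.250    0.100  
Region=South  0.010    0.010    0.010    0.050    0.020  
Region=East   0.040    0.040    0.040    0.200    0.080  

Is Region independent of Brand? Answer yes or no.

yes

Every cell satisfies P(Region,Brand) = P(Region)·P(Brand). For instance P(Region=North) = 0.500, P(Brand=A) = 0.100, and 0.500×0.100 = 0.050 matches the joint entry. So Region and Brand are independent.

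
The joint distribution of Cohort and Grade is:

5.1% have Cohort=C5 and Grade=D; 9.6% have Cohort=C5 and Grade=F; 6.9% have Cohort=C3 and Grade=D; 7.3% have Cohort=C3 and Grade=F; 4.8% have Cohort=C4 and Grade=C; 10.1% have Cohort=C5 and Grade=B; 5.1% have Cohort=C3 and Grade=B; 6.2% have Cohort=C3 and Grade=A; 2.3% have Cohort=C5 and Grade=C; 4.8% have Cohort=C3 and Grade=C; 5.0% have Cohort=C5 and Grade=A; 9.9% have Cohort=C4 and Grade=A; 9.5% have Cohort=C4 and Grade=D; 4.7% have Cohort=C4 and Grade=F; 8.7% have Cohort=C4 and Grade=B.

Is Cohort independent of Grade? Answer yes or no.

P(Cohort=C4) = 0.376 and P(Grade=F) = 0.216, so their product is 0.08122, but P(Cohort=C4, Grade=F) = 0.047. Since these differ, Cohort and Grade are not independent.

no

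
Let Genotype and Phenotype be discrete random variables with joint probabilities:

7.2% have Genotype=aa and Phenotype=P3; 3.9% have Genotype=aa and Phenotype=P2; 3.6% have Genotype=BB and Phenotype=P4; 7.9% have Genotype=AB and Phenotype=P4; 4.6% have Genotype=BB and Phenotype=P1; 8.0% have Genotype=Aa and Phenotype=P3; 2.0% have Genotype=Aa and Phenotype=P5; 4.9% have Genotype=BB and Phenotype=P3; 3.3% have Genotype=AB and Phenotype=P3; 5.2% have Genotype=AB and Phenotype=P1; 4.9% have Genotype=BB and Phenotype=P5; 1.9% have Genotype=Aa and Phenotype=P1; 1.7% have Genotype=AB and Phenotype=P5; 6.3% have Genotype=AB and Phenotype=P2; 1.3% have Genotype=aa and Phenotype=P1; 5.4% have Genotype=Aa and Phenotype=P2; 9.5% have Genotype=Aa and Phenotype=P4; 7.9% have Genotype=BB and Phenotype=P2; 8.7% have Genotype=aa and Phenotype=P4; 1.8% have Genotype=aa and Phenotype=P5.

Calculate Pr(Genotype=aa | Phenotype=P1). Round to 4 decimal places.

P(Phenotype=P1) = 0.019 + 0.013 + 0.052 + 0.046 = 0.130.
P(Genotype=aa | Phenotype=P1) = 0.013/0.130 = 0.1000.

0.1000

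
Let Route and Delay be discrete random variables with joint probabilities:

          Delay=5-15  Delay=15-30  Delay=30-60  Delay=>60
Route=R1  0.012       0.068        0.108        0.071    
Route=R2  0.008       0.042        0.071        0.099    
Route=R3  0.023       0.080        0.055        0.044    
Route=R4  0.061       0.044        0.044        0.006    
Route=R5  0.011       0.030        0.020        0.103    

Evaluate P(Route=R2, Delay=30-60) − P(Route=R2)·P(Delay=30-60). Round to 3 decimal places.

P(Route=R2) = 0.008 + 0.042 + 0.071 + 0.099 = 0.220.
P(Delay=30-60) = 0.108 + 0.071 + 0.055 + 0.044 + 0.020 = 0.298.
P(Route=R2, Delay=30-60) − P(Route=R2)P(Delay=30-60) = 0.071 − 0.220×0.298 = 0.005.

0.005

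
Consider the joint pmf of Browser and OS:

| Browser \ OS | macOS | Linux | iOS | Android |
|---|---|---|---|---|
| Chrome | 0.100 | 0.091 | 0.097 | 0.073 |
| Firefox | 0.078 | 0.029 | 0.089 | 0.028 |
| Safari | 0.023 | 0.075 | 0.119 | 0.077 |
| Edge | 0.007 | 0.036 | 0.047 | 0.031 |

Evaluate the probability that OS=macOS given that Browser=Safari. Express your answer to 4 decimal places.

P(Browser=Safari) = 0.023 + 0.075 + 0.119 + 0.077 = 0.294.
P(OS=macOS | Browser=Safari) = 0.023/0.294 = 0.0782.

0.0782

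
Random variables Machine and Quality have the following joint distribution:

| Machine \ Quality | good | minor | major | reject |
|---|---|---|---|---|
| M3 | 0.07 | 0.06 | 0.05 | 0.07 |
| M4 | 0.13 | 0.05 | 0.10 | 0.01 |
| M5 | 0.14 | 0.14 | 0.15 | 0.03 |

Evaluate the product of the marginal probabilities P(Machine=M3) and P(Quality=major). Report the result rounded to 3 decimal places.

P(Machine=M3) = 0.07 + 0.06 + 0.05 + 0.07 = 0.25.
P(Quality=major) = 0.05 + 0.10 + 0.15 = 0.30.
Product: 0.25 × 0.30 = 0.075.

0.075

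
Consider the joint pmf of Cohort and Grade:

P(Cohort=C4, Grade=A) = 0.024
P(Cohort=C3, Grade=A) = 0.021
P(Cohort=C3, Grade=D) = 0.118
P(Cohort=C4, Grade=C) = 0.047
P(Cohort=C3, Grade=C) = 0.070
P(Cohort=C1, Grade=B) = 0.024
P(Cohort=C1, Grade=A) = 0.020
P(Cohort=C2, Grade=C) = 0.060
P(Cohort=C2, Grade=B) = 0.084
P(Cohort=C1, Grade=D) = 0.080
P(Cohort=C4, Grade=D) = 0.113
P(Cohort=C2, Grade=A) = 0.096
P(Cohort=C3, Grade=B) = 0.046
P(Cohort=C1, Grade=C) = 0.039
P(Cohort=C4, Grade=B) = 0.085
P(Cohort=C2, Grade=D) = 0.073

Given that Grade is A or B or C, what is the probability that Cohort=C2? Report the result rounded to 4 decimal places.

0.3896

P(Grade=A) = 0.020 + 0.096 + 0.021 + 0.024 = 0.161.
P(Grade=B) = 0.024 + 0.084 + 0.046 + 0.085 = 0.239.
P(Grade=C) = 0.039 + 0.060 + 0.070 + 0.047 = 0.216.
P(Grade ∈ {A, B, C}) = 0.161 + 0.239 + 0.216 = 0.616; P(Cohort=C2, Grade ∈ {A, B, C}) = 0.096 + 0.084 + 0.060 = 0.240.
P(Cohort=C2 | Grade ∈ {A, B, C}) = 0.240/0.616 = 0.3896.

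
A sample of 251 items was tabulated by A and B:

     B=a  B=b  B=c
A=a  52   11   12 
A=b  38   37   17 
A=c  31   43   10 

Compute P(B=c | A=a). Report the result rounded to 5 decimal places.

Total with A=a: 52 + 11 + 12 = 75.
P(B=c | A=a) = 12/75 = 0.16000.

0.16000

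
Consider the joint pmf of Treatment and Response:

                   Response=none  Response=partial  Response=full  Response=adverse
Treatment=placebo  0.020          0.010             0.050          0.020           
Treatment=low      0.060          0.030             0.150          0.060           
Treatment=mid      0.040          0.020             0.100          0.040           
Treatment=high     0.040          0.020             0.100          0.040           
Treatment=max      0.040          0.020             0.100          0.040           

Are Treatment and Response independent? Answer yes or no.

yes

Every cell satisfies P(Treatment,Response) = P(Treatment)·P(Response). For instance P(Treatment=high) = 0.200, P(Response=full) = 0.500, and 0.200×0.500 = 0.100 matches the joint entry. So Treatment and Response are independent.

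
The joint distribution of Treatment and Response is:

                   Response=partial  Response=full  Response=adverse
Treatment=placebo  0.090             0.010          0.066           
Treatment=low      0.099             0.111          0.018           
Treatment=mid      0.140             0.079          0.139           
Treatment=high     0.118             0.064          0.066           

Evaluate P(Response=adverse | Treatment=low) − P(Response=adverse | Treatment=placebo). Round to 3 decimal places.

P(Treatment=low) = 0.099 + 0.111 + 0.018 = 0.228; P(Response=adverse | Treatment=low) = 0.018/0.228 = 0.0789.
P(Treatment=placebo) = 0.090 + 0.010 + 0.066 = 0.166; P(Response=adverse | Treatment=placebo) = 0.066/0.166 = 0.3976.
Difference = -0.319.

-0.319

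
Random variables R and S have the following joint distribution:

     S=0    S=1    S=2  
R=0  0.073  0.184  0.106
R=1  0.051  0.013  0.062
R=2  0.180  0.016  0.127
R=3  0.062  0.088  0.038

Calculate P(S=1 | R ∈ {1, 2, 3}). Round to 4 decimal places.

0.1837

P(R=1) = 0.051 + 0.013 + 0.062 = 0.126.
P(R=2) = 0.180 + 0.016 + 0.127 = 0.323.
P(R=3) = 0.062 + 0.088 + 0.038 = 0.188.
P(R ∈ {1, 2, 3}) = 0.126 + 0.323 + 0.188 = 0.637; P(S=1, R ∈ {1, 2, 3}) = 0.013 + 0.016 + 0.088 = 0.117.
P(S=1 | R ∈ {1, 2, 3}) = 0.117/0.637 = 0.1837.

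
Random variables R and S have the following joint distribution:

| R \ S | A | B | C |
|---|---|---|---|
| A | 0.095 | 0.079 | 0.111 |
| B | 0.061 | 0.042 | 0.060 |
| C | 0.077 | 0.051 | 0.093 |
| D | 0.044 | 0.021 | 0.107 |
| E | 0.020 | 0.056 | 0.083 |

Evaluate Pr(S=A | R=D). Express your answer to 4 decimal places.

0.2558

P(R=D) = 0.044 + 0.021 + 0.107 = 0.172.
P(S=A | R=D) = 0.044/0.172 = 0.2558.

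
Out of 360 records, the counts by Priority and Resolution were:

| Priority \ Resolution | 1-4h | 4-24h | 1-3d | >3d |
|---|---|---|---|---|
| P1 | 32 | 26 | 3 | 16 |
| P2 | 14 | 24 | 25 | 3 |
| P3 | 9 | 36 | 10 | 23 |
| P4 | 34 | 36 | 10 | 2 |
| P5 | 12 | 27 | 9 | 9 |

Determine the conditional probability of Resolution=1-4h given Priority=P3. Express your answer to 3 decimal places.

0.115

Total with Priority=P3: 9 + 36 + 10 + 23 = 78.
P(Resolution=1-4h | Priority=P3) = 9/78 = 0.115.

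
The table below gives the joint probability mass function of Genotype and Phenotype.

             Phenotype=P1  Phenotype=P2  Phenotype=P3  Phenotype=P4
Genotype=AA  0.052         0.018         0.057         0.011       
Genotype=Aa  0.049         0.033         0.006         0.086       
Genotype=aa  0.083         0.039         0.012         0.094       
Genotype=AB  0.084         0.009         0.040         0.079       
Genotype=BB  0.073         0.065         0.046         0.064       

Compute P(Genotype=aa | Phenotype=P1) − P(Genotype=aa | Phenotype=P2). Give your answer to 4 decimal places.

P(Phenotype=P1) = 0.052 + 0.049 + 0.083 + 0.084 + 0.073 = 0.341; P(Genotype=aa | Phenotype=P1) = 0.083/0.341 = 0.24340.
P(Phenotype=P2) = 0.018 + 0.033 + 0.039 + 0.009 + 0.065 = 0.164; P(Genotype=aa | Phenotype=P2) = 0.039/0.164 = 0.23780.
Difference = 0.0056.

0.0056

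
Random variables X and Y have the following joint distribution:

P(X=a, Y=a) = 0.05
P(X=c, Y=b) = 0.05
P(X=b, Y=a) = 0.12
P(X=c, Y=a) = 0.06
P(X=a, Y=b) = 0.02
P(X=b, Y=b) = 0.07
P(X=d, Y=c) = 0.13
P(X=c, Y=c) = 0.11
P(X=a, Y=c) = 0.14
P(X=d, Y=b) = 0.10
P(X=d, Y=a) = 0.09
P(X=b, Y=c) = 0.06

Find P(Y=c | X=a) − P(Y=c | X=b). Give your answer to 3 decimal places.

P(X=a) = 0.05 + 0.02 + 0.14 = 0.21; P(Y=c | X=a) = 0.14/0.21 = 0.6667.
P(X=b) = 0.12 + 0.07 + 0.06 = 0.25; P(Y=c | X=b) = 0.06/0.25 = 0.2400.
Difference = 0.427.

0.427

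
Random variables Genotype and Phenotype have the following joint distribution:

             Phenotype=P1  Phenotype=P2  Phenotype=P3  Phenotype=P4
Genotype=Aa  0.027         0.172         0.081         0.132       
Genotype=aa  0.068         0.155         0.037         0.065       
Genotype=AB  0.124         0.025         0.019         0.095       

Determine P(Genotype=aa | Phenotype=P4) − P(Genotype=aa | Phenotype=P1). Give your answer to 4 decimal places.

-0.0879

P(Phenotype=P4) = 0.132 + 0.065 + 0.095 = 0.292; P(Genotype=aa | Phenotype=P4) = 0.065/0.292 = 0.22260.
P(Phenotype=P1) = 0.027 + 0.068 + 0.124 = 0.219; P(Genotype=aa | Phenotype=P1) = 0.068/0.219 = 0.31050.
Difference = -0.0879.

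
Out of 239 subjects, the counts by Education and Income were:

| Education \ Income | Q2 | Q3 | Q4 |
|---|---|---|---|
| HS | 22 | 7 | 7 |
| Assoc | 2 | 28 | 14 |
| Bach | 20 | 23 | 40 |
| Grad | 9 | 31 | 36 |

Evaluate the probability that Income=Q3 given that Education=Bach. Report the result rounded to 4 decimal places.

0.2771

Total with Education=Bach: 20 + 23 + 40 = 83.
P(Income=Q3 | Education=Bach) = 23/83 = 0.2771.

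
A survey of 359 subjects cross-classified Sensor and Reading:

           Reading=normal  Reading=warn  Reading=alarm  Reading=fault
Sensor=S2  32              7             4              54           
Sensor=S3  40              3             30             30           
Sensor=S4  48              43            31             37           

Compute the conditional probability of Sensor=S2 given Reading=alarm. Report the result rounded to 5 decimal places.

Total with Reading=alarm: 4 + 30 + 31 = 65.
P(Sensor=S2 | Reading=alarm) = 4/65 = 0.06154.

0.06154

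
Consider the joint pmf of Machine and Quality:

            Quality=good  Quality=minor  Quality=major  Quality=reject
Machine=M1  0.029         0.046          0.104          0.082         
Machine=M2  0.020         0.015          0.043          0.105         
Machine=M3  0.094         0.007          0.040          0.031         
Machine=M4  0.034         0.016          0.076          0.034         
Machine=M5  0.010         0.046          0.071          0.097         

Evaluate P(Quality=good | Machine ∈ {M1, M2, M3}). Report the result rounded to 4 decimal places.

P(Machine=M1) = 0.029 + 0.046 + 0.104 + 0.082 = 0.261.
P(Machine=M2) = 0.020 + 0.015 + 0.043 + 0.105 = 0.183.
P(Machine=M3) = 0.094 + 0.007 + 0.040 + 0.031 = 0.172.
P(Machine ∈ {M1, M2, M3}) = 0.261 + 0.183 + 0.172 = 0.616; P(Quality=good, Machine ∈ {M1, M2, M3}) = 0.029 + 0.020 + 0.094 = 0.143.
P(Quality=good | Machine ∈ {M1, M2, M3}) = 0.143/0.616 = 0.2321.

0.2321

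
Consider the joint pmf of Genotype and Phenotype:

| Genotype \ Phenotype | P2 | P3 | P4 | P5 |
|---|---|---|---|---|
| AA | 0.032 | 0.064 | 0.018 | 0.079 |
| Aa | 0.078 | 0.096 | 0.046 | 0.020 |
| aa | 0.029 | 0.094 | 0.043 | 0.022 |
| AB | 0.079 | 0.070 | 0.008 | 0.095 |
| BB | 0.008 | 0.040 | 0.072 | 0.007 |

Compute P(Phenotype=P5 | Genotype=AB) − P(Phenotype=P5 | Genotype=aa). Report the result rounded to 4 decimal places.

0.2600

P(Genotype=AB) = 0.079 + 0.070 + 0.008 + 0.095 = 0.252; P(Phenotype=P5 | Genotype=AB) = 0.095/0.252 = 0.37698.
P(Genotype=aa) = 0.029 + 0.094 + 0.043 + 0.022 = 0.188; P(Phenotype=P5 | Genotype=aa) = 0.022/0.188 = 0.11702.
Difference = 0.2600.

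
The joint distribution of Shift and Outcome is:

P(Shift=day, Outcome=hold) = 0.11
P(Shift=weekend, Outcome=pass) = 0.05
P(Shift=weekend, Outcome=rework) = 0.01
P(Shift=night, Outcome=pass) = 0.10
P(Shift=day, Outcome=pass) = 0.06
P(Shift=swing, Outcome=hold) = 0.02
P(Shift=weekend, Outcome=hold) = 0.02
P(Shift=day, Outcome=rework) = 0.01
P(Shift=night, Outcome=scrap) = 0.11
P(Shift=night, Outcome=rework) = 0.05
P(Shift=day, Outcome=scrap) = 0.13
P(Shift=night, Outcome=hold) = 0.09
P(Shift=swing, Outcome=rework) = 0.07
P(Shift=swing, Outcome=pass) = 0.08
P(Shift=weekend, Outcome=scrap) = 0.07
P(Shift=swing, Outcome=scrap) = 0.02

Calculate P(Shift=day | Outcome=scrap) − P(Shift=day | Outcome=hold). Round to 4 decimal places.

P(Outcome=scrap) = 0.13 + 0.02 + 0.11 + 0.07 = 0.33; P(Shift=day | Outcome=scrap) = 0.13/0.33 = 0.39394.
P(Outcome=hold) = 0.11 + 0.02 + 0.09 + 0.02 = 0.24; P(Shift=day | Outcome=hold) = 0.11/0.24 = 0.45833.
Difference = -0.0644.

-0.0644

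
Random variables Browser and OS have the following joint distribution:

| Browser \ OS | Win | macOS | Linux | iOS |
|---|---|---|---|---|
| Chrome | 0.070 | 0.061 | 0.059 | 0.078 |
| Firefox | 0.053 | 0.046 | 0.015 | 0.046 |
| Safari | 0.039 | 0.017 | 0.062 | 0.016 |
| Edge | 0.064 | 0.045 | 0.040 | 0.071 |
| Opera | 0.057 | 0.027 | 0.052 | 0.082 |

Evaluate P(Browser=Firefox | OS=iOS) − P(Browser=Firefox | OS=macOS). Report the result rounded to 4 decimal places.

-0.0777

P(OS=iOS) = 0.078 + 0.046 + 0.016 + 0.071 + 0.082 = 0.293; P(Browser=Firefox | OS=iOS) = 0.046/0.293 = 0.15700.
P(OS=macOS) = 0.061 + 0.046 + 0.017 + 0.045 + 0.027 = 0.196; P(Browser=Firefox | OS=macOS) = 0.046/0.196 = 0.23469.
Difference = -0.0777.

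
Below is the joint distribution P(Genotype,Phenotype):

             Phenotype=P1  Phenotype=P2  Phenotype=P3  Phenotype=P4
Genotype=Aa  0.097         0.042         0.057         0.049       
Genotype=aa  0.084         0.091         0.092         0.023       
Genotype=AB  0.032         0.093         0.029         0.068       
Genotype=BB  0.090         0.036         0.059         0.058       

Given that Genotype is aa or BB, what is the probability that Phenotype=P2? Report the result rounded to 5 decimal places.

P(Genotype=aa) = 0.084 + 0.091 + 0.092 + 0.023 = 0.290.
P(Genotype=BB) = 0.090 + 0.036 + 0.059 + 0.058 = 0.243.
P(Genotype ∈ {aa, BB}) = 0.290 + 0.243 = 0.533; P(Phenotype=P2, Genotype ∈ {aa, BB}) = 0.091 + 0.036 = 0.127.
P(Phenotype=P2 | Genotype ∈ {aa, BB}) = 0.127/0.533 = 0.23827.

0.23827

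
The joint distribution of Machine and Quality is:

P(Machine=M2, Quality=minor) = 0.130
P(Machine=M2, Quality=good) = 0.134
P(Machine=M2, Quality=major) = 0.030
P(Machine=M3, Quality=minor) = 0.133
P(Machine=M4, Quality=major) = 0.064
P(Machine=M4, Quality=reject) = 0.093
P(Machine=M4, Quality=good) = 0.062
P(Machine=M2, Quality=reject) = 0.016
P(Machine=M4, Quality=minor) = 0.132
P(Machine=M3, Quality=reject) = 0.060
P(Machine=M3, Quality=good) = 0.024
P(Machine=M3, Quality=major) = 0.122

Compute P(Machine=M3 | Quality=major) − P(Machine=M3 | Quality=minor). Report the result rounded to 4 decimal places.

P(Quality=major) = 0.030 + 0.122 + 0.064 = 0.216; P(Machine=M3 | Quality=major) = 0.122/0.216 = 0.56481.
P(Quality=minor) = 0.130 + 0.133 + 0.132 = 0.395; P(Machine=M3 | Quality=minor) = 0.133/0.395 = 0.33671.
Difference = 0.2281.

0.2281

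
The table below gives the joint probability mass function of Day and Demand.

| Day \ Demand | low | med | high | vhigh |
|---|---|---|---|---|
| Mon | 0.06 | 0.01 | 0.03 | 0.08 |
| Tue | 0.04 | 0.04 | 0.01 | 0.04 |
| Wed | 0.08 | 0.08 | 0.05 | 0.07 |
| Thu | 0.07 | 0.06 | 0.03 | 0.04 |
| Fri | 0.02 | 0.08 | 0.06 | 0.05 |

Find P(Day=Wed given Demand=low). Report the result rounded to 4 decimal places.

P(Demand=low) = 0.06 + 0.04 + 0.08 + 0.07 + 0.02 = 0.27.
P(Day=Wed | Demand=low) = 0.08/0.27 = 0.2963.

0.2963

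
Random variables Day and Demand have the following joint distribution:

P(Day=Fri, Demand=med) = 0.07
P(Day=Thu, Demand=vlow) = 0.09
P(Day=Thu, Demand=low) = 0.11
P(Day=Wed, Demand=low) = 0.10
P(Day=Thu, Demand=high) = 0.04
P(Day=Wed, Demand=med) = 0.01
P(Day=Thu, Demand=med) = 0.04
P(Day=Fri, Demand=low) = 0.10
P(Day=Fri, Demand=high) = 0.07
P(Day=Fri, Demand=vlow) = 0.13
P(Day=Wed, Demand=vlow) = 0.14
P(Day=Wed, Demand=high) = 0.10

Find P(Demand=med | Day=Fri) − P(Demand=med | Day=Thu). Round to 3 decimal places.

0.046

P(Day=Fri) = 0.13 + 0.10 + 0.07 + 0.07 = 0.37; P(Demand=med | Day=Fri) = 0.07/0.37 = 0.1892.
P(Day=Thu) = 0.09 + 0.11 + 0.04 + 0.04 = 0.28; P(Demand=med | Day=Thu) = 0.04/0.28 = 0.1429.
Difference = 0.046.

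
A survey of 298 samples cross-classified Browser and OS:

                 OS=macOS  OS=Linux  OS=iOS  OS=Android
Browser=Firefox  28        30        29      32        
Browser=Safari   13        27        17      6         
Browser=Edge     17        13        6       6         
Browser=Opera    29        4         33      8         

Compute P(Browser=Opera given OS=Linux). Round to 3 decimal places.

0.054

Total with OS=Linux: 30 + 27 + 13 + 4 = 74.
P(Browser=Opera | OS=Linux) = 4/74 = 0.054.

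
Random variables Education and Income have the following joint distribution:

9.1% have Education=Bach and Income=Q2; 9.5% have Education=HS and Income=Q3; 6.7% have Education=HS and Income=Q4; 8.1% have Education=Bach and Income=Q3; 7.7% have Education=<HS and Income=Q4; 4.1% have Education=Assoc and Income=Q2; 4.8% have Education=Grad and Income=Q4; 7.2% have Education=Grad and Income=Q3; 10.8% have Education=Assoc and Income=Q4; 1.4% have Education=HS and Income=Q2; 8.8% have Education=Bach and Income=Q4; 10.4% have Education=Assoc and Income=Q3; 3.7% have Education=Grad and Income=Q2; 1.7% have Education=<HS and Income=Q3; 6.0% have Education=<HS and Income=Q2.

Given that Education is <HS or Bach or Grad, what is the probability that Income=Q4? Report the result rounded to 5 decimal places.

P(Education=<HS) = 0.060 + 0.017 + 0.077 = 0.154.
P(Education=Bach) = 0.091 + 0.081 + 0.088 = 0.260.
P(Education=Grad) = 0.037 + 0.072 + 0.048 = 0.157.
P(Education ∈ {<HS, Bach, Grad}) = 0.154 + 0.260 + 0.157 = 0.571; P(Income=Q4, Education ∈ {<HS, Bach, Grad}) = 0.077 + 0.088 + 0.048 = 0.213.
P(Income=Q4 | Education ∈ {<HS, Bach, Grad}) = 0.213/0.571 = 0.37303.

0.37303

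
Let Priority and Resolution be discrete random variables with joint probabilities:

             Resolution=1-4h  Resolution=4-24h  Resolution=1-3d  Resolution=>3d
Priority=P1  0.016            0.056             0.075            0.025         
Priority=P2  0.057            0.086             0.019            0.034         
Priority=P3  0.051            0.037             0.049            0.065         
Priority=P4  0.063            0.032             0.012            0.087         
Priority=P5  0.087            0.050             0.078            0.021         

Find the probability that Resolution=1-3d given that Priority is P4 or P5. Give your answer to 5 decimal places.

P(Priority=P4) = 0.063 + 0.032 + 0.012 + 0.087 = 0.194.
P(Priority=P5) = 0.087 + 0.050 + 0.078 + 0.021 = 0.236.
P(Priority ∈ {P4, P5}) = 0.194 + 0.236 = 0.430; P(Resolution=1-3d, Priority ∈ {P4, P5}) = 0.012 + 0.078 = 0.090.
P(Resolution=1-3d | Priority ∈ {P4, P5}) = 0.090/0.430 = 0.20930.

0.20930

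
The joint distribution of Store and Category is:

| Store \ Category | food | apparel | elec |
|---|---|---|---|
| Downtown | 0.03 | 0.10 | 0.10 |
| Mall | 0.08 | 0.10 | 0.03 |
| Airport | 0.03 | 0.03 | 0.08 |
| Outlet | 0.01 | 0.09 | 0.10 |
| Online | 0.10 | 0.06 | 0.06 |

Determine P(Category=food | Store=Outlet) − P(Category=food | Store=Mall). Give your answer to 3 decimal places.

P(Store=Outlet) = 0.01 + 0.09 + 0.10 = 0.20; P(Category=food | Store=Outlet) = 0.01/0.20 = 0.0500.
P(Store=Mall) = 0.08 + 0.10 + 0.03 = 0.21; P(Category=food | Store=Mall) = 0.08/0.21 = 0.3810.
Difference = -0.331.

-0.331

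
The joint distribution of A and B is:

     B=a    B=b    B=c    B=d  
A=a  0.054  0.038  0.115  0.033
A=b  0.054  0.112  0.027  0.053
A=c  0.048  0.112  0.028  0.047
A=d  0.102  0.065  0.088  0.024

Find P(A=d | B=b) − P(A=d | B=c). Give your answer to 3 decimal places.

-0.142

P(B=b) = 0.038 + 0.112 + 0.112 + 0.065 = 0.327; P(A=d | B=b) = 0.065/0.327 = 0.1988.
P(B=c) = 0.115 + 0.027 + 0.028 + 0.088 = 0.258; P(A=d | B=c) = 0.088/0.258 = 0.3411.
Difference = -0.142.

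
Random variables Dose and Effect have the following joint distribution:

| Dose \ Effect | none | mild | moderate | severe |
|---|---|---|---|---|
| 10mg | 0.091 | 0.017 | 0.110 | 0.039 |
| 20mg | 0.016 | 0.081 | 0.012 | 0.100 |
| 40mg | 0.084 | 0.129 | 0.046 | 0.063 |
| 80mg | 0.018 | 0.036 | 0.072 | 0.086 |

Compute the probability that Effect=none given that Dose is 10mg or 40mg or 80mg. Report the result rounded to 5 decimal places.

P(Dose=10mg) = 0.091 + 0.017 + 0.110 + 0.039 = 0.257.
P(Dose=40mg) = 0.084 + 0.129 + 0.046 + 0.063 = 0.322.
P(Dose=80mg) = 0.018 + 0.036 + 0.072 + 0.086 = 0.212.
P(Dose ∈ {10mg, 40mg, 80mg}) = 0.257 + 0.322 + 0.212 = 0.791; P(Effect=none, Dose ∈ {10mg, 40mg, 80mg}) = 0.091 + 0.084 + 0.018 = 0.193.
P(Effect=none | Dose ∈ {10mg, 40mg, 80mg}) = 0.193/0.791 = 0.24399.

0.24399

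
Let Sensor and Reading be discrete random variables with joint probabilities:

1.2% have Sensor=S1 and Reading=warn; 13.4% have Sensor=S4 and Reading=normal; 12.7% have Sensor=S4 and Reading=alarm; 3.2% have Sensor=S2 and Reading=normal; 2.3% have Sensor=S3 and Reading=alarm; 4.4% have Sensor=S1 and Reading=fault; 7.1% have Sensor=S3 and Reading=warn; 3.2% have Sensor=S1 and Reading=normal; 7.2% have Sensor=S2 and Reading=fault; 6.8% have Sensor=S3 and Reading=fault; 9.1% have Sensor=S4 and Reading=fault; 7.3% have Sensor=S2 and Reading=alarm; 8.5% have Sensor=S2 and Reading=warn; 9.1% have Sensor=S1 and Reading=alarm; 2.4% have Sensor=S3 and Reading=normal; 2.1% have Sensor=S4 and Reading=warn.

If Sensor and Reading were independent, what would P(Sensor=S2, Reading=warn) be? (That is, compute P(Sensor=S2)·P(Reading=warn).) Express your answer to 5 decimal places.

P(Sensor=S2) = 0.032 + 0.085 + 0.073 + 0.072 = 0.262.
P(Reading=warn) = 0.012 + 0.085 + 0.071 + 0.021 = 0.189.
Product: 0.262 × 0.189 = 0.04952.

0.04952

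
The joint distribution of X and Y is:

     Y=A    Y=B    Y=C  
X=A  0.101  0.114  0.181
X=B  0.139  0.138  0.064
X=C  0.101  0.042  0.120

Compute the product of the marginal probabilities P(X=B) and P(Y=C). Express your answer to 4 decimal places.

P(X=B) = 0.139 + 0.138 + 0.064 = 0.341.
P(Y=C) = 0.181 + 0.064 + 0.120 = 0.365.
Product: 0.341 × 0.365 = 0.1245.

0.1245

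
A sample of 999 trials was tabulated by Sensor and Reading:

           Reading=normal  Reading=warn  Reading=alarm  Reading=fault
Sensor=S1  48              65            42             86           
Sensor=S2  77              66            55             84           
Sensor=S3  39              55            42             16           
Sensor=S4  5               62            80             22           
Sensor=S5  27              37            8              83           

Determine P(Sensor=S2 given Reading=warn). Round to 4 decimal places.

Total with Reading=warn: 65 + 66 + 55 + 62 + 37 = 285.
P(Sensor=S2 | Reading=warn) = 66/285 = 0.2316.

0.2316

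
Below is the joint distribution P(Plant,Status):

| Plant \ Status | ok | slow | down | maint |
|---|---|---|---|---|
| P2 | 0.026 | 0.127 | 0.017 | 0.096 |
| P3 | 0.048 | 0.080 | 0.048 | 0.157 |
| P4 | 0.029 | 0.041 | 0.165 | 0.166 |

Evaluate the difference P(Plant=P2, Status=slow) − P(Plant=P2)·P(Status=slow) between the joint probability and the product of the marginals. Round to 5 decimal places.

P(Plant=P2) = 0.026 + 0.127 + 0.017 + 0.096 = 0.266.
P(Status=slow) = 0.127 + 0.080 + 0.041 = 0.248.
P(Plant=P2, Status=slow) − P(Plant=P2)P(Status=slow) = 0.127 − 0.266×0.248 = 0.06103.

0.06103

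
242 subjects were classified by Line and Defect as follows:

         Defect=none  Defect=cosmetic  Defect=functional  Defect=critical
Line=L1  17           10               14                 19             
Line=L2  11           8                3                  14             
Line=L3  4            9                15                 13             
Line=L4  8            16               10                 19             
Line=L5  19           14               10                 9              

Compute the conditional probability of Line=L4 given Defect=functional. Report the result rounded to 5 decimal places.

0.19231

Total with Defect=functional: 14 + 3 + 15 + 10 + 10 = 52.
P(Line=L4 | Defect=functional) = 10/52 = 0.19231.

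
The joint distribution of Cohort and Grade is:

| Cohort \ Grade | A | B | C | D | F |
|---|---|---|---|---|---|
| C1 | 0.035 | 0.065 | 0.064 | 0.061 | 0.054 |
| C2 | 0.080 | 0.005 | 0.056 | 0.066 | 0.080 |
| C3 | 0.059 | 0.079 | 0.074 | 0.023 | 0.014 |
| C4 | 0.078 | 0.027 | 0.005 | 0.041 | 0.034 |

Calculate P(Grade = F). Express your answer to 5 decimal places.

0.18200

P(Grade=F) = 0.054 + 0.080 + 0.014 + 0.034 = 0.182.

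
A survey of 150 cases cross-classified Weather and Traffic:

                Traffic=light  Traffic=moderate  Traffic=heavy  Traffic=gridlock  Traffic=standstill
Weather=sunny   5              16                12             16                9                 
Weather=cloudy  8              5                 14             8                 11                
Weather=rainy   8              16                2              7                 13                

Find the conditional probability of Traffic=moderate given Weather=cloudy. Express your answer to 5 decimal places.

0.10870

Total with Weather=cloudy: 8 + 5 + 14 + 8 + 11 = 46.
P(Traffic=moderate | Weather=cloudy) = 5/46 = 0.10870.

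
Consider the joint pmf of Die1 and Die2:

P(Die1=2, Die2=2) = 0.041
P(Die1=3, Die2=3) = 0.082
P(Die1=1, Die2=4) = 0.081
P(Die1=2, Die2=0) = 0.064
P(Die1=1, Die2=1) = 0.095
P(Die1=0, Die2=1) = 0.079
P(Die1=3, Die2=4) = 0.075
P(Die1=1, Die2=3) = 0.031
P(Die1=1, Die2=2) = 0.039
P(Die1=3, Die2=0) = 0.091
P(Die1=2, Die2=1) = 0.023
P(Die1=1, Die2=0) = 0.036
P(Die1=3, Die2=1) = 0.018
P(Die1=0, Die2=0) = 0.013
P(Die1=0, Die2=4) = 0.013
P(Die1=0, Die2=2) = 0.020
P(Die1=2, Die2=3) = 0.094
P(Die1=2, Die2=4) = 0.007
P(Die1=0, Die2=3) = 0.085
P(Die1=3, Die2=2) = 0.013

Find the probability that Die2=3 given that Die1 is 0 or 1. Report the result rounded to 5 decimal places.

P(Die1=0) = 0.013 + 0.079 + 0.020 + 0.085 + 0.013 = 0.210.
P(Die1=1) = 0.036 + 0.095 + 0.039 + 0.031 + 0.081 = 0.282.
P(Die1 ∈ {0, 1}) = 0.210 + 0.282 = 0.492; P(Die2=3, Die1 ∈ {0, 1}) = 0.085 + 0.031 = 0.116.
P(Die2=3 | Die1 ∈ {0, 1}) = 0.116/0.492 = 0.23577.

0.23577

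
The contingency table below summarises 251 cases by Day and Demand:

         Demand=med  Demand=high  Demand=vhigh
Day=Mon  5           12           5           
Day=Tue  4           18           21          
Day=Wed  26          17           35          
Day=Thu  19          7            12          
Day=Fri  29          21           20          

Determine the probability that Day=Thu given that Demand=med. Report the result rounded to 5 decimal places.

Total with Demand=med: 5 + 4 + 26 + 19 + 29 = 83.
P(Day=Thu | Demand=med) = 19/83 = 0.22892.

0.22892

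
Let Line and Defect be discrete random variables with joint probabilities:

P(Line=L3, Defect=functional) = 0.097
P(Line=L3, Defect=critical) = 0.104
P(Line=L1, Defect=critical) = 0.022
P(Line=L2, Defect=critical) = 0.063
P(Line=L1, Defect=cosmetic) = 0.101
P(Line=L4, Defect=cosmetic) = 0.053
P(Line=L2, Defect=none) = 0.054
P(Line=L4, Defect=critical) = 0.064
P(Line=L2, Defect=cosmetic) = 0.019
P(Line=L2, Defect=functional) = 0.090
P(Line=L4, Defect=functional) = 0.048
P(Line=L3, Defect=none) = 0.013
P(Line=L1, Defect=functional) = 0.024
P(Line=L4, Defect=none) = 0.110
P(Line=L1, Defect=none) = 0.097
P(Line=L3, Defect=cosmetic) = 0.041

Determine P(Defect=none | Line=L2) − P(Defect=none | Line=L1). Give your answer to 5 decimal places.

P(Line=L2) = 0.054 + 0.019 + 0.090 + 0.063 = 0.226; P(Defect=none | Line=L2) = 0.054/0.226 = 0.238938.
P(Line=L1) = 0.097 + 0.101 + 0.024 + 0.022 = 0.244; P(Defect=none | Line=L1) = 0.097/0.244 = 0.397541.
Difference = -0.15860.

-0.15860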